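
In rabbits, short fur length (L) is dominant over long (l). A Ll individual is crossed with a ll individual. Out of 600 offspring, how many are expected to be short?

Punnett square for Ll × ll:
Offspring genotypes: 2 Ll, 2 ll
short: 2, long: 2
short: 2 out of 4 → fraction 1/2
Expected count = 1/2 × 600 = 300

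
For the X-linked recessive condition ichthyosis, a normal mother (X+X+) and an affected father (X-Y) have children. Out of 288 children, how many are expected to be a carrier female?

Cross: X+X+ × X-Y
Offspring: 2 X+X-, 2 X+Y
Probability of a carrier female: 2/4 = 1/2
Expected count = 1/2 × 288 = 144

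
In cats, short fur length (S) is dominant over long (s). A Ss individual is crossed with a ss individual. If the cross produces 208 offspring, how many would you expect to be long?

Punnett square for Ss × ss:
Offspring genotypes: 2 Ss, 2 ss
short: 2, long: 2
long: 2 out of 4 → fraction 1/2
Expected count = 1/2 × 208 = 104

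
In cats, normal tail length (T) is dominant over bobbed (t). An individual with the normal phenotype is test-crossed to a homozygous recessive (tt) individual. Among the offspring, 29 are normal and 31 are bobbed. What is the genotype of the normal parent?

Test cross: ? × tt
Offspring: 29 normal, 31 bobbed — approximately 1:1.
A 1:1 ratio in a test cross indicates the unknown parent is heterozygous (Tt).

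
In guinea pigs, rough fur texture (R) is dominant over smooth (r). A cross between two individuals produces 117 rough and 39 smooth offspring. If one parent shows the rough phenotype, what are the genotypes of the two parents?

Observed offspring: 117 rough, 39 smooth
The observed ratio simplifies to 3:1. Smooth (rr) offspring appear, so each parent must contribute one r allele. The parent stated to show rough carries R, so it is Rr. The other parent is then either Rr or rr: Rr × rr would give a 1:1 split, whereas Rr × Rr gives 3:1 — matching the data. So both parents are heterozygous (Rr × Rr).
Parent genotypes: Rr × Rr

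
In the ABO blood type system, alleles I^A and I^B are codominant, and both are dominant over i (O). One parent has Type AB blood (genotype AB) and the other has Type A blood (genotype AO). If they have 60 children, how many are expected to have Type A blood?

Cross: AB × AO
Possible offspring genotypes: 1 AA, 1 AO, 1 AB, 1 BO
Blood type counts: 2 Type A, 1 Type AB, 1 Type B
Probability of Type A: 2/4 = 1/2
Expected count = 1/2 × 60 = 30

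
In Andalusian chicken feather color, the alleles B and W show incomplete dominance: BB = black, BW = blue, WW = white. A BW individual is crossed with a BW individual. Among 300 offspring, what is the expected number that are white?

Punnett square for BW × BW:
Offspring genotypes: 1 BB, 2 BW, 1 WW
Phenotype counts: 1 black, 2 blue, 1 white
white: 1 out of 4 → fraction 1/4
Expected count = 1/4 × 300 = 75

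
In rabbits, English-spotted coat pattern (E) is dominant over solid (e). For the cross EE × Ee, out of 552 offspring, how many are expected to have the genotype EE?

Punnett square for EE × Ee:
Offspring genotypes: 2 EE, 2 Ee
Total offspring: 4
Count with target: 2
Probability: 2/4 = 1/2
Expected count = 1/2 × 552 = 276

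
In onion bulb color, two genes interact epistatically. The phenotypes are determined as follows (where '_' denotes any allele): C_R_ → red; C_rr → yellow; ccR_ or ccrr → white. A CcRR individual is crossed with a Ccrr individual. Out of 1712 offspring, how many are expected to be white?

Cross: CcRR × Ccrr — consider each gene separately:
C gene: Cc × Cc → 1 CC, 2 Cc, 1 cc → 3 C_ : 1 cc (out of 4)
R gene: RR × rr → 4 Rr → 4 R_ (out of 4)
Genotype classes (out of 4 × 4 = 16): C_R_ = 3×4 = 12; ccR_ = 1×4 = 4
Apply the phenotype rules: C_R_ (12) → red; ccR_ (4) → white
Phenotype counts (out of 16): 12 red, 4 white
white: 4 out of 16 → fraction 1/4
Expected count = 1/4 × 1712 = 428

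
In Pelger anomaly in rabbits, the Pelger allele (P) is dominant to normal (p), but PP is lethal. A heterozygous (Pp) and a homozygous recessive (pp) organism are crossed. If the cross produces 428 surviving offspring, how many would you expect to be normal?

Cross: Pp × pp
Punnett square offspring (before lethality): 2 Pp, 2 pp
No PP offspring are produced in this cross.
normal: 2 out of 4 → fraction 1/2
Expected count = 1/2 × 428 = 214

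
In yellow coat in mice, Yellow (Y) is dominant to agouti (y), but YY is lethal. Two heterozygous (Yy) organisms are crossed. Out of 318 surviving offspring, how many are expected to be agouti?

Cross: Yy × Yy
Punnett square offspring (before lethality): 1 YY, 2 Yy, 1 yy
The YY genotype is lethal (embryos die); surviving offspring: 2 Yy, 1 yy
agouti: 1 out of 3 → fraction 1/3
Expected count = 1/3 × 318 = 106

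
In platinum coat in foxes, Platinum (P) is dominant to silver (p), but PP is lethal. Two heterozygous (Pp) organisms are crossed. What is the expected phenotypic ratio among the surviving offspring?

Cross: Pp × Pp
Punnett square offspring (before lethality): 1 PP, 2 Pp, 1 pp
The PP genotype is lethal (embryos die); surviving offspring: 2 Pp, 1 pp
Ratio: 2 platinum : 1 silver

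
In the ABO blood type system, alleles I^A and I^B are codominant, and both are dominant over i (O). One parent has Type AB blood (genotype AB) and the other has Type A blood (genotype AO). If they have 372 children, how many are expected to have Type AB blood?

Cross: AB × AO
Possible offspring genotypes: 1 AA, 1 AO, 1 AB, 1 BO
Blood type counts: 2 Type A, 1 Type AB, 1 Type B
Probability of Type AB: 1/4
Expected count = 1/4 × 372 = 93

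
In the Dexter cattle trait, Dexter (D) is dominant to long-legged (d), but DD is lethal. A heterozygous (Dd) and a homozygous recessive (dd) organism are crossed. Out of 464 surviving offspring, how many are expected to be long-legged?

Cross: Dd × dd
Punnett square offspring (before lethality): 2 Dd, 2 dd
No DD offspring are produced in this cross.
long-legged: 2 out of 4 → fraction 1/2
Expected count = 1/2 × 464 = 232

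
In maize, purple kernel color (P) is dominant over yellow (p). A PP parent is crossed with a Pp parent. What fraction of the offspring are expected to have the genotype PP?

Punnett square for PP × Pp:
Offspring genotypes: 2 PP, 2 Pp
Total offspring: 4
Count with target: 2
Probability: 2/4 = 1/2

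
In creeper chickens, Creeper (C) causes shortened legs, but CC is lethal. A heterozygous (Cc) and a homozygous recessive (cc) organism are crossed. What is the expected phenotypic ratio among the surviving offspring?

Cross: Cc × cc
Punnett square offspring (before lethality): 2 Cc, 2 cc
No CC offspring are produced in this cross.
Ratio: 1 creeper : 1 normal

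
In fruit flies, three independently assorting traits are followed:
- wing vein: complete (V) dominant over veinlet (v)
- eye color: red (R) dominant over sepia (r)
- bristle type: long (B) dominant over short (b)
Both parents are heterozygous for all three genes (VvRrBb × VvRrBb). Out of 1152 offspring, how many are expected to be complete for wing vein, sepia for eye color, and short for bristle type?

Trihybrid cross: VvRrBb × VvRrBb
Each trait segregates independently with a 3:1 phenotypic ratio, so each gene contributes 3/4 (dominant) or 1/4 (recessive).
Target: complete (wing vein), sepia (eye color), short (bristle type)
Probability = product of independent per-trait probabilities
= 3/4 × 1/4 × 1/4 = 3/64
Expected count = 3/64 × 1152 = 54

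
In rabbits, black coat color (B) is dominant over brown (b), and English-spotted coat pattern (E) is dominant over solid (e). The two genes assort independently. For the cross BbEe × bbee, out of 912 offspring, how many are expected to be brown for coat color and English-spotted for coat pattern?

Dihybrid cross BbEe × bbee — consider each gene separately:
coat color: Bb × bb → 2 Bb, 2 bb → 2 B_ : 2 bb (out of 4)
coat pattern: Ee × ee → 2 Ee, 2 ee → 2 E_ : 2 ee (out of 4)
Looking for: brown (bb) and English-spotted (E_)
P(brown) = 2/4, P(English-spotted) = 2/4
P(both) = 2/4 × 2/4 = 4/16 = 1/4
Expected count = 1/4 × 912 = 228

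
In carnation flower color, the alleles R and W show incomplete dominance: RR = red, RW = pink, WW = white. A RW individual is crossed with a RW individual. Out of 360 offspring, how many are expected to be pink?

Punnett square for RW × RW:
Offspring genotypes: 1 RR, 2 RW, 1 WW
Phenotype counts: 1 red, 2 pink, 1 white
pink: 2 out of 4 → fraction 1/2
Expected count = 1/2 × 360 = 180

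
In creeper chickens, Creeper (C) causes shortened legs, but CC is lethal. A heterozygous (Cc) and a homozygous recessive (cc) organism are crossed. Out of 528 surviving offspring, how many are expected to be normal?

Cross: Cc × cc
Punnett square offspring (before lethality): 2 Cc, 2 cc
No CC offspring are produced in this cross.
normal: 2 out of 4 → fraction 1/2
Expected count = 1/2 × 528 = 264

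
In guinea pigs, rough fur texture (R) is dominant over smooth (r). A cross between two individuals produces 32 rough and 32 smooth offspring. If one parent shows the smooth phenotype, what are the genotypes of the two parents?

Observed offspring: 32 rough, 32 smooth
The observed ratio simplifies to 1:1. One parent shows smooth, so its genotype must be rr. A 1:1 offspring split requires the other parent to be heterozygous (Rr).
Parent genotypes: rr × Rr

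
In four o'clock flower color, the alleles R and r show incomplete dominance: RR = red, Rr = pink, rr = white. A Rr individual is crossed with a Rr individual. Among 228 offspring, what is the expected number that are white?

Punnett square for Rr × Rr:
Offspring genotypes: 1 RR, 2 Rr, 1 rr
Phenotype counts: 1 red, 2 pink, 1 white
white: 1 out of 4 → fraction 1/4
Expected count = 1/4 × 228 = 57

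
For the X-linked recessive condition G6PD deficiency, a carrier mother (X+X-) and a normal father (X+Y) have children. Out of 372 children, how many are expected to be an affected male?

Cross: X+X- × X+Y
Offspring: 1 X+X+, 1 X+Y, 1 X+X-, 1 X-Y
Probability of an affected male: 1/4
Expected count = 1/4 × 372 = 93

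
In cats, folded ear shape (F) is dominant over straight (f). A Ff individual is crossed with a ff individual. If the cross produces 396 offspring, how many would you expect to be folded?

Punnett square for Ff × ff:
Offspring genotypes: 2 Ff, 2 ff
folded: 2, straight: 2
folded: 2 out of 4 → fraction 1/2
Expected count = 1/2 × 396 = 198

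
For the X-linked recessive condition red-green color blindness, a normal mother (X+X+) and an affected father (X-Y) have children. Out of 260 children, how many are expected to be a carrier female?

Cross: X+X+ × X-Y
Offspring: 2 X+X-, 2 X+Y
Probability of a carrier female: 2/4 = 1/2
Expected count = 1/2 × 260 = 130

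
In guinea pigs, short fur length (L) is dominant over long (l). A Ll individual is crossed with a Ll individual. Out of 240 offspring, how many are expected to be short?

Punnett square for Ll × Ll:
Offspring genotypes: 1 LL, 2 Ll, 1 ll
short: 3, long: 1
short: 3 out of 4 → fraction 3/4
Expected count = 3/4 × 240 = 180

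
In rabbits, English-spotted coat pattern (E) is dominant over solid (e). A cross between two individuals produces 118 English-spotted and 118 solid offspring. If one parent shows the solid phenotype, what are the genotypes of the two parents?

Observed offspring: 118 English-spotted, 118 solid
The observed ratio simplifies to 1:1. One parent shows solid, so its genotype must be ee. A 1:1 offspring split requires the other parent to be heterozygous (Ee).
Parent genotypes: ee × Ee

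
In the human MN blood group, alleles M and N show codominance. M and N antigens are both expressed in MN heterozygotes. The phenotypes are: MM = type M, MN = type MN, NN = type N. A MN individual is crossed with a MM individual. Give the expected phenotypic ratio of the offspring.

Punnett square for MN × MM:
Offspring genotypes: 2 MM, 2 MN
Phenotype counts: 2 type M, 2 type MN
Ratio: 1 type M : 1 type MN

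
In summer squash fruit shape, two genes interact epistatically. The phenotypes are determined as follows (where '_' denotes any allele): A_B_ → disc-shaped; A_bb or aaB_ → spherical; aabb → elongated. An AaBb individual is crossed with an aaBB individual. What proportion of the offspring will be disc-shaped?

Cross: AaBb × aaBB — consider each gene separately:
A gene: Aa × aa → 2 Aa, 2 aa → 2 A_ : 2 aa (out of 4)
B gene: Bb × BB → 2 BB, 2 Bb → 4 B_ (out of 4)
Genotype classes (out of 4 × 4 = 16): A_B_ = 2×4 = 8; aaB_ = 2×4 = 8
Apply the phenotype rules: A_B_ (8) → disc-shaped; aaB_ (8) → spherical
Phenotype counts (out of 16): 8 disc-shaped, 8 spherical
disc-shaped: 8 out of 16
Probability: 8/16 = 1/2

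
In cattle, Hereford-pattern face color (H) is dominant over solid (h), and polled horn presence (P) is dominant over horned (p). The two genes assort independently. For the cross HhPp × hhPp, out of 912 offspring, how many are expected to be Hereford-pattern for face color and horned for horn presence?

Dihybrid cross HhPp × hhPp — consider each gene separately:
face color: Hh × hh → 2 Hh, 2 hh → 2 H_ : 2 hh (out of 4)
horn presence: Pp × Pp → 1 PP, 2 Pp, 1 pp → 3 P_ : 1 pp (out of 4)
Looking for: Hereford-pattern (H_) and horned (pp)
P(Hereford-pattern) = 2/4, P(horned) = 1/4
P(both) = 2/4 × 1/4 = 2/16 = 1/8
Expected count = 1/8 × 912 = 114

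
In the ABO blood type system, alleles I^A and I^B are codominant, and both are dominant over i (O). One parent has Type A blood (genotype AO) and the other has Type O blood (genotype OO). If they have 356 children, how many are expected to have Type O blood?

Cross: AO × OO
Possible offspring genotypes: 2 AO, 2 OO
Blood type counts: 2 Type A, 2 Type O
Probability of Type O: 2/4 = 1/2
Expected count = 1/2 × 356 = 178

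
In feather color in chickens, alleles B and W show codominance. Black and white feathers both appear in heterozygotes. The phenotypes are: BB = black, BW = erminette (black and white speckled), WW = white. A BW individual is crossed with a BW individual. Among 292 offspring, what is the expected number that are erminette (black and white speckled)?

Punnett square for BW × BW:
Offspring genotypes: 1 BB, 2 BW, 1 WW
Phenotype counts: 1 black, 2 erminette (black and white speckled), 1 white
erminette (black and white speckled): 2 out of 4 → fraction 1/2
Expected count = 1/2 × 292 = 146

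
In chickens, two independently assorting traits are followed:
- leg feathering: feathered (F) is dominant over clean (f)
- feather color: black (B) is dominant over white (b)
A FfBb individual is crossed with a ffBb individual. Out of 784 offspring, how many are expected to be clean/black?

Dihybrid cross FfBb × ffBb — consider each gene separately:
leg feathering: Ff × ff → 2 Ff, 2 ff → 2 F_ : 2 ff (out of 4)
feather color: Bb × Bb → 1 BB, 2 Bb, 1 bb → 3 B_ : 1 bb (out of 4)
Combine (counts out of 4 × 4 = 16): feathered/black (F_B_) = 2×3 = 6; feathered/white (F_bb) = 2×1 = 2; clean/black (ffB_) = 2×3 = 6; clean/white (ffbb) = 2×1 = 2
Phenotype counts (out of 16): 6 feathered/black, 2 feathered/white, 6 clean/black, 2 clean/white
clean/black: 6 out of 16 → fraction 3/8
Expected count = 3/8 × 784 = 294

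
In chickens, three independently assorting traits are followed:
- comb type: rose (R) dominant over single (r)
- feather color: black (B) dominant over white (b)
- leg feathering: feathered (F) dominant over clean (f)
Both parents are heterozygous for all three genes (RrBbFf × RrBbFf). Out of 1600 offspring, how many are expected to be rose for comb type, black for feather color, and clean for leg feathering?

Trihybrid cross: RrBbFf × RrBbFf
Each trait segregates independently with a 3:1 phenotypic ratio, so each gene contributes 3/4 (dominant) or 1/4 (recessive).
Target: rose (comb type), black (feather color), clean (leg feathering)
Probability = product of independent per-trait probabilities
= 3/4 × 3/4 × 1/4 = 9/64
Expected count = 9/64 × 1600 = 225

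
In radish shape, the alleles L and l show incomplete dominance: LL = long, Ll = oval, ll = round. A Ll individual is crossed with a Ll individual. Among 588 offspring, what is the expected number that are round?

Punnett square for Ll × Ll:
Offspring genotypes: 1 LL, 2 Ll, 1 ll
Phenotype counts: 1 long, 2 oval, 1 round
round: 1 out of 4 → fraction 1/4
Expected count = 1/4 × 588 = 147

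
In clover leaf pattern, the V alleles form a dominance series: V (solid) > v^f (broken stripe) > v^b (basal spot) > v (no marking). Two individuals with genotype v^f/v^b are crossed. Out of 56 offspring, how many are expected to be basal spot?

Cross: v^f/v^b × v^f/v^b
Allele dominance: V > v^f > v^b > v
Offspring genotypes: 1 v^f/v^f, 2 v^f/v^b, 1 v^b/v^b
Phenotype counts: 3 broken stripe, 1 basal spot
basal spot: 1 out of 4 → fraction 1/4
Expected count = 1/4 × 56 = 14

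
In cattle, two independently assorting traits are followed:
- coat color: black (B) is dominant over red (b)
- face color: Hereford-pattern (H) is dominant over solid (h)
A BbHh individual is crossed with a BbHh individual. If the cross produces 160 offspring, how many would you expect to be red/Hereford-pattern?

Dihybrid cross BbHh × BbHh — consider each gene separately:
coat color: Bb × Bb → 1 BB, 2 Bb, 1 bb → 3 B_ : 1 bb (out of 4)
face color: Hh × Hh → 1 HH, 2 Hh, 1 hh → 3 H_ : 1 hh (out of 4)
Combine (counts out of 4 × 4 = 16): black/Hereford-pattern (B_H_) = 3×3 = 9; black/solid (B_hh) = 3×1 = 3; red/Hereford-pattern (bbH_) = 1×3 = 3; red/solid (bbhh) = 1×1 = 1
Phenotype counts (out of 16): 9 black/Hereford-pattern, 3 black/solid, 3 red/Hereford-pattern, 1 red/solid
red/Hereford-pattern: 3 out of 16 → fraction 3/16
Expected count = 3/16 × 160 = 30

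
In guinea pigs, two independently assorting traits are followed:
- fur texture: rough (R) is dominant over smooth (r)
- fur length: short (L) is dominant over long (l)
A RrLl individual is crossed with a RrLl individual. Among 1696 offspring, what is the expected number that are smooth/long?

Dihybrid cross RrLl × RrLl — consider each gene separately:
fur texture: Rr × Rr → 1 RR, 2 Rr, 1 rr → 3 R_ : 1 rr (out of 4)
fur length: Ll × Ll → 1 LL, 2 Ll, 1 ll → 3 L_ : 1 ll (out of 4)
Combine (counts out of 4 × 4 = 16): rough/short (R_L_) = 3×3 = 9; rough/long (R_ll) = 3×1 = 3; smooth/short (rrL_) = 1×3 = 3; smooth/long (rrll) = 1×1 = 1
Phenotype counts (out of 16): 9 rough/short, 3 rough/long, 3 smooth/short, 1 smooth/long
smooth/long: 1 out of 16 → fraction 1/16
Expected count = 1/16 × 1696 = 106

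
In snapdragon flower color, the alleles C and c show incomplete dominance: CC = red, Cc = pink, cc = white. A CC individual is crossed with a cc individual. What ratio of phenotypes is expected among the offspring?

Punnett square for CC × cc:
Offspring genotypes: 4 Cc
Phenotype counts: 4 pink
Ratio: all pink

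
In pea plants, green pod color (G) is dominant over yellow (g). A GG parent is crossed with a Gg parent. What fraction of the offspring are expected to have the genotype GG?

Punnett square for GG × Gg:
Offspring genotypes: 2 GG, 2 Gg
Total offspring: 4
Count with target: 2
Probability: 2/4 = 1/2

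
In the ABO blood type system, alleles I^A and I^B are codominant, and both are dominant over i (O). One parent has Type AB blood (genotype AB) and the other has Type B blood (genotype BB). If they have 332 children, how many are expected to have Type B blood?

Cross: AB × BB
Possible offspring genotypes: 2 AB, 2 BB
Blood type counts: 2 Type AB, 2 Type B
Probability of Type B: 2/4 = 1/2
Expected count = 1/2 × 332 = 166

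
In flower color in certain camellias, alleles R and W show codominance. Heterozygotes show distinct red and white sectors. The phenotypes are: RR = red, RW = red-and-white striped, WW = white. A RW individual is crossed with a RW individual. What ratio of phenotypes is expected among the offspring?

Punnett square for RW × RW:
Offspring genotypes: 1 RR, 2 RW, 1 WW
Phenotype counts: 1 red, 2 red-and-white striped, 1 white
Ratio: 1 red : 2 red-and-white striped : 1 white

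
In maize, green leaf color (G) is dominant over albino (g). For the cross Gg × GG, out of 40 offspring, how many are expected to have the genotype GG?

Punnett square for Gg × GG:
Offspring genotypes: 2 GG, 2 Gg
Total offspring: 4
Count with target: 2
Probability: 2/4 = 1/2
Expected count = 1/2 × 40 = 20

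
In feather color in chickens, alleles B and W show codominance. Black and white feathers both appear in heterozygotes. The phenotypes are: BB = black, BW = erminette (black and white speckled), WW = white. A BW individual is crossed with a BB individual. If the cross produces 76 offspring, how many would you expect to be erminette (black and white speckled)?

Punnett square for BW × BB:
Offspring genotypes: 2 BB, 2 BW
Phenotype counts: 2 black, 2 erminette (black and white speckled)
erminette (black and white speckled): 2 out of 4 → fraction 1/2
Expected count = 1/2 × 76 = 38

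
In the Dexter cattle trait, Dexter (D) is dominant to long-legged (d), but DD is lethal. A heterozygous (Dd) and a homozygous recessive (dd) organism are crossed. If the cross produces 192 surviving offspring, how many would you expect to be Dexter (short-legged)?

Cross: Dd × dd
Punnett square offspring (before lethality): 2 Dd, 2 dd
No DD offspring are produced in this cross.
Dexter (short-legged): 2 out of 4 → fraction 1/2
Expected count = 1/2 × 192 = 96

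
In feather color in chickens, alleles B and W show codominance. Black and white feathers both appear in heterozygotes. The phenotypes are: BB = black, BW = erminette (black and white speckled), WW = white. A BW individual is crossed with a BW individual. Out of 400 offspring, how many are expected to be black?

Punnett square for BW × BW:
Offspring genotypes: 1 BB, 2 BW, 1 WW
Phenotype counts: 1 black, 2 erminette (black and white speckled), 1 white
black: 1 out of 4 → fraction 1/4
Expected count = 1/4 × 400 = 100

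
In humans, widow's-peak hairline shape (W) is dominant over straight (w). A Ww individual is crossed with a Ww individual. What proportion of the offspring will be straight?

Punnett square for Ww × Ww:
Offspring genotypes: 1 WW, 2 Ww, 1 ww
widow's-peak: 3, straight: 1
straight: 1 out of 4
Probability: 1/4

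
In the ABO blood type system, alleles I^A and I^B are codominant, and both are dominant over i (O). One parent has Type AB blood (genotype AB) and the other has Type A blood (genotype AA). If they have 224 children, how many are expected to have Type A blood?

Cross: AB × AA
Possible offspring genotypes: 2 AA, 2 AB
Blood type counts: 2 Type A, 2 Type AB
Probability of Type A: 2/4 = 1/2
Expected count = 1/2 × 224 = 112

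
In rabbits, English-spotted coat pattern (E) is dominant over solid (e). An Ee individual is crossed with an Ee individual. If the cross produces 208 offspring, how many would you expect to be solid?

Punnett square for Ee × Ee:
Offspring genotypes: 1 EE, 2 Ee, 1 ee
English-spotted: 3, solid: 1
solid: 1 out of 4 → fraction 1/4
Expected count = 1/4 × 208 = 52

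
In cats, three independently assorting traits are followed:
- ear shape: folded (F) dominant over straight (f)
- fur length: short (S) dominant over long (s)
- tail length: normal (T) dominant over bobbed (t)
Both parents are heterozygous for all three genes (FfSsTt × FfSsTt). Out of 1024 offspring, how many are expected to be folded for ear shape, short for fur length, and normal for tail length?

Trihybrid cross: FfSsTt × FfSsTt
Each trait segregates independently with a 3:1 phenotypic ratio, so each gene contributes 3/4 (dominant) or 1/4 (recessive).
Target: folded (ear shape), short (fur length), normal (tail length)
Probability = product of independent per-trait probabilities
= 3/4 × 3/4 × 3/4 = 27/64
Expected count = 27/64 × 1024 = 432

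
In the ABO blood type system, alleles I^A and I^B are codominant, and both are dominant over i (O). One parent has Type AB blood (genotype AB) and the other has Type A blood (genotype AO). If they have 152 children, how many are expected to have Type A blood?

Cross: AB × AO
Possible offspring genotypes: 1 AA, 1 AO, 1 AB, 1 BO
Blood type counts: 2 Type A, 1 Type AB, 1 Type B
Probability of Type A: 2/4 = 1/2
Expected count = 1/2 × 152 = 76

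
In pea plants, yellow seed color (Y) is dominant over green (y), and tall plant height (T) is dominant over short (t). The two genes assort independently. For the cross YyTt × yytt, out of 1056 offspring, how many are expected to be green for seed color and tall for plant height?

Dihybrid cross YyTt × yytt — consider each gene separately:
seed color: Yy × yy → 2 Yy, 2 yy → 2 Y_ : 2 yy (out of 4)
plant height: Tt × tt → 2 Tt, 2 tt → 2 T_ : 2 tt (out of 4)
Looking for: green (yy) and tall (T_)
P(green) = 2/4, P(tall) = 2/4
P(both) = 2/4 × 2/4 = 4/16 = 1/4
Expected count = 1/4 × 1056 = 264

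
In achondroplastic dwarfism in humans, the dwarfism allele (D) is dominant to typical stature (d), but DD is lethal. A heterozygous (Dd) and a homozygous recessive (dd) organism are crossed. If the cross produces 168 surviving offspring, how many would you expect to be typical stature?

Cross: Dd × dd
Punnett square offspring (before lethality): 2 Dd, 2 dd
No DD offspring are produced in this cross.
typical stature: 2 out of 4 → fraction 1/2
Expected count = 1/2 × 168 = 84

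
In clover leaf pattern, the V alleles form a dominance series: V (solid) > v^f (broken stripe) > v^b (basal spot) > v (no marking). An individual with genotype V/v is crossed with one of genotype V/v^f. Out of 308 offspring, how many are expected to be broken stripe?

Cross: V/v × V/v^f
Allele dominance: V > v^f > v^b > v
Offspring genotypes: 1 V/V, 1 V/v^f, 1 V/v, 1 v^f/v
Phenotype counts: 3 solid, 1 broken stripe
broken stripe: 1 out of 4 → fraction 1/4
Expected count = 1/4 × 308 = 77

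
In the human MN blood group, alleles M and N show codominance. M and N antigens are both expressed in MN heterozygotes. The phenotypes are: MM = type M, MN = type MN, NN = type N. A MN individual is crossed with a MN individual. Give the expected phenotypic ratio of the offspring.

Punnett square for MN × MN:
Offspring genotypes: 1 MM, 2 MN, 1 NN
Phenotype counts: 1 type M, 2 type MN, 1 type N
Ratio: 1 type M : 2 type MN : 1 type N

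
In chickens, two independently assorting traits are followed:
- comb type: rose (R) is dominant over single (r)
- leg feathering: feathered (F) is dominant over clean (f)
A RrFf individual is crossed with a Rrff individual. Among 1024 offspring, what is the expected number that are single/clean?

Dihybrid cross RrFf × Rrff — consider each gene separately:
comb type: Rr × Rr → 1 RR, 2 Rr, 1 rr → 3 R_ : 1 rr (out of 4)
leg feathering: Ff × ff → 2 Ff, 2 ff → 2 F_ : 2 ff (out of 4)
Combine (counts out of 4 × 4 = 16): rose/feathered (R_F_) = 3×2 = 6; rose/clean (R_ff) = 3×2 = 6; single/feathered (rrF_) = 1×2 = 2; single/clean (rrff) = 1×2 = 2
Phenotype counts (out of 16): 6 rose/feathered, 6 rose/clean, 2 single/feathered, 2 single/clean
single/clean: 2 out of 16 → fraction 1/8
Expected count = 1/8 × 1024 = 128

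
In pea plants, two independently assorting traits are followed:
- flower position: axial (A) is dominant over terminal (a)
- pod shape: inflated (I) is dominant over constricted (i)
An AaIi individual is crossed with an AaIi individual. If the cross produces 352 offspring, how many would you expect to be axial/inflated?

Dihybrid cross AaIi × AaIi — consider each gene separately:
flower position: Aa × Aa → 1 AA, 2 Aa, 1 aa → 3 A_ : 1 aa (out of 4)
pod shape: Ii × Ii → 1 II, 2 Ii, 1 ii → 3 I_ : 1 ii (out of 4)
Combine (counts out of 4 × 4 = 16): axial/inflated (A_I_) = 3×3 = 9; axial/constricted (A_ii) = 3×1 = 3; terminal/inflated (aaI_) = 1×3 = 3; terminal/constricted (aaii) = 1×1 = 1
Phenotype counts (out of 16): 9 axial/inflated, 3 axial/constricted, 3 terminal/inflated, 1 terminal/constricted
axial/inflated: 9 out of 16 → fraction 9/16
Expected count = 9/16 × 352 = 198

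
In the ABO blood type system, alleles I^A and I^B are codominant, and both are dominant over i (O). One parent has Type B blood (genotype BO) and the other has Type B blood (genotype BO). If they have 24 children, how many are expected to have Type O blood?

Cross: BO × BO
Possible offspring genotypes: 1 BB, 2 BO, 1 OO
Blood type counts: 3 Type B, 1 Type O
Probability of Type O: 1/4
Expected count = 1/4 × 24 = 6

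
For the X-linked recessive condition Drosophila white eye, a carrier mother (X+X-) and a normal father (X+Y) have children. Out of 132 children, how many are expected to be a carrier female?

Cross: X+X- × X+Y
Offspring: 1 X+X+, 1 X+Y, 1 X+X-, 1 X-Y
Probability of a carrier female: 1/4
Expected count = 1/4 × 132 = 33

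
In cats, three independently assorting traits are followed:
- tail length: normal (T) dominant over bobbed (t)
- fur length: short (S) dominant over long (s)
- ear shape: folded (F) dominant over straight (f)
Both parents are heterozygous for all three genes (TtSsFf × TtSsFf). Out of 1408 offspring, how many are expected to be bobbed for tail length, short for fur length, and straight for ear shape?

Trihybrid cross: TtSsFf × TtSsFf
Each trait segregates independently with a 3:1 phenotypic ratio, so each gene contributes 3/4 (dominant) or 1/4 (recessive).
Target: bobbed (tail length), short (fur length), straight (ear shape)
Probability = product of independent per-trait probabilities
= 1/4 × 3/4 × 1/4 = 3/64
Expected count = 3/64 × 1408 = 66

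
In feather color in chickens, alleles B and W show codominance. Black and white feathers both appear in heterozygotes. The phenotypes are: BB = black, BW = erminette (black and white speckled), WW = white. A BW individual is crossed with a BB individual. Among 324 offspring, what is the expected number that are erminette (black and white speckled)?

Punnett square for BW × BB:
Offspring genotypes: 2 BB, 2 BW
Phenotype counts: 2 black, 2 erminette (black and white speckled)
erminette (black and white speckled): 2 out of 4 → fraction 1/2
Expected count = 1/2 × 324 = 162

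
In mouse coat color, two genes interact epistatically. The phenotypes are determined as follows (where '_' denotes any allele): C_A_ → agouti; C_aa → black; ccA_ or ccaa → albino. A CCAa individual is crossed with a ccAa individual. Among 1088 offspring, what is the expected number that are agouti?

Cross: CCAa × ccAa — consider each gene separately:
C gene: CC × cc → 4 Cc → 4 C_ (out of 4)
A gene: Aa × Aa → 1 AA, 2 Aa, 1 aa → 3 A_ : 1 aa (out of 4)
Genotype classes (out of 4 × 4 = 16): C_A_ = 4×3 = 12; C_aa = 4×1 = 4
Apply the phenotype rules: C_A_ (12) → agouti; C_aa (4) → black
Phenotype counts (out of 16): 12 agouti, 4 black
agouti: 12 out of 16 → fraction 3/4
Expected count = 3/4 × 1088 = 816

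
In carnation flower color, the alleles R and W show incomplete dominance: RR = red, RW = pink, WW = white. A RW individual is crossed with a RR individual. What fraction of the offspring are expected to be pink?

Punnett square for RW × RR:
Offspring genotypes: 2 RR, 2 RW
Phenotype counts: 2 red, 2 pink
pink: 2 out of 4
Probability: 2/4 = 1/2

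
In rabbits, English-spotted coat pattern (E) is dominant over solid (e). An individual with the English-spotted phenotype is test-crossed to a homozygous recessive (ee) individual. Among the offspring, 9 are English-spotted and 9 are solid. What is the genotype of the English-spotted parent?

Test cross: ? × ee
Offspring: 9 English-spotted, 9 solid — approximately 1:1.
A 1:1 ratio in a test cross indicates the unknown parent is heterozygous (Ee).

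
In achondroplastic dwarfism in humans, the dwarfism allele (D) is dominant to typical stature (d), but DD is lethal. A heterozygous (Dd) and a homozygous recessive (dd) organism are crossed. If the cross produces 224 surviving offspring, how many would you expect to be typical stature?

Cross: Dd × dd
Punnett square offspring (before lethality): 2 Dd, 2 dd
No DD offspring are produced in this cross.
typical stature: 2 out of 4 → fraction 1/2
Expected count = 1/2 × 224 = 112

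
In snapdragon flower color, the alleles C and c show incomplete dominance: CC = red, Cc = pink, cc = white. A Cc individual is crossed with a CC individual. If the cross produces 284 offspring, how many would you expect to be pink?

Punnett square for Cc × CC:
Offspring genotypes: 2 CC, 2 Cc
Phenotype counts: 2 red, 2 pink
pink: 2 out of 4 → fraction 1/2
Expected count = 1/2 × 284 = 142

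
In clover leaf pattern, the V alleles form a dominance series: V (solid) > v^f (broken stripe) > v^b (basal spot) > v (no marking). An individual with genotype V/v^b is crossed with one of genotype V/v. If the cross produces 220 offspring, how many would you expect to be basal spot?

Cross: V/v^b × V/v
Allele dominance: V > v^f > v^b > v
Offspring genotypes: 1 V/V, 1 V/v, 1 V/v^b, 1 v^b/v
Phenotype counts: 3 solid, 1 basal spot
basal spot: 1 out of 4 → fraction 1/4
Expected count = 1/4 × 220 = 55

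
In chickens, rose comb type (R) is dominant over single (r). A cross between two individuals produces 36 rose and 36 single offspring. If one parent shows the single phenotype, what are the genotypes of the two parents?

Observed offspring: 36 rose, 36 single
The observed ratio simplifies to 1:1. One parent shows single, so its genotype must be rr. A 1:1 offspring split requires the other parent to be heterozygous (Rr).
Parent genotypes: rr × Rr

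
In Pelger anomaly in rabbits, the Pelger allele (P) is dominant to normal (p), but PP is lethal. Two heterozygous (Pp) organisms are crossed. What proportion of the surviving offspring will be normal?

Cross: Pp × Pp
Punnett square offspring (before lethality): 1 PP, 2 Pp, 1 pp
The PP genotype is lethal (embryos die); surviving offspring: 2 Pp, 1 pp
normal: 1 out of 3
Probability: 1/3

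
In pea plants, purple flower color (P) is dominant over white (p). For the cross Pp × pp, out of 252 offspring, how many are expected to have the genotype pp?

Punnett square for Pp × pp:
Offspring genotypes: 2 Pp, 2 pp
Total offspring: 4
Count with target: 2
Probability: 2/4 = 1/2
Expected count = 1/2 × 252 = 126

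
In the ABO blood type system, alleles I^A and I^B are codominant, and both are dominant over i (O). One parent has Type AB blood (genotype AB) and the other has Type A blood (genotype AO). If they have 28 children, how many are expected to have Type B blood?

Cross: AB × AO
Possible offspring genotypes: 1 AA, 1 AO, 1 AB, 1 BO
Blood type counts: 2 Type A, 1 Type AB, 1 Type B
Probability of Type B: 1/4
Expected count = 1/4 × 28 = 7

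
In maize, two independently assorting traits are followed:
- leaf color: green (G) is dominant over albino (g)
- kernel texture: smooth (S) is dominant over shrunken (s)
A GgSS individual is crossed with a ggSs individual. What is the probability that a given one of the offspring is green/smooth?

Dihybrid cross GgSS × ggSs — consider each gene separately:
leaf color: Gg × gg → 2 Gg, 2 gg → 2 G_ : 2 gg (out of 4)
kernel texture: SS × Ss → 2 SS, 2 Ss → 4 S_ (out of 4)
Combine (counts out of 4 × 4 = 16): green/smooth (G_S_) = 2×4 = 8; albino/smooth (ggS_) = 2×4 = 8
Phenotype counts (out of 16): 8 green/smooth, 8 albino/smooth
green/smooth: 8 out of 16
Probability: 8/16 = 1/2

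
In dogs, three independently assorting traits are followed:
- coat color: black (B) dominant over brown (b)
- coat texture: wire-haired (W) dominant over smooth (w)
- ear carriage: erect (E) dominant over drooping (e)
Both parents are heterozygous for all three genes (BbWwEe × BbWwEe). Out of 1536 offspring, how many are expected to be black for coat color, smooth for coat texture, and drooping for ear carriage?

Trihybrid cross: BbWwEe × BbWwEe
Each trait segregates independently with a 3:1 phenotypic ratio, so each gene contributes 3/4 (dominant) or 1/4 (recessive).
Target: black (coat color), smooth (coat texture), drooping (ear carriage)
Probability = product of independent per-trait probabilities
= 3/4 × 1/4 × 1/4 = 3/64
Expected count = 3/64 × 1536 = 72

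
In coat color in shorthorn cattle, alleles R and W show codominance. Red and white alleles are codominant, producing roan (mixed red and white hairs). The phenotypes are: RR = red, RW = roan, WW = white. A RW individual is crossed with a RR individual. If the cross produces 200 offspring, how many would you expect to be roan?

Punnett square for RW × RR:
Offspring genotypes: 2 RR, 2 RW
Phenotype counts: 2 red, 2 roan
roan: 2 out of 4 → fraction 1/2
Expected count = 1/2 × 200 = 100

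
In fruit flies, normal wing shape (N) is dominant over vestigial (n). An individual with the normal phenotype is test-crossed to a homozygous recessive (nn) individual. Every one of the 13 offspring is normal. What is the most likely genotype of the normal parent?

Test cross: ? × nn
All offspring are normal.
If the unknown parent were heterozygous (Nn), about half of 13 offspring would be vestigial; none are. The unknown parent is most likely homozygous dominant (NN).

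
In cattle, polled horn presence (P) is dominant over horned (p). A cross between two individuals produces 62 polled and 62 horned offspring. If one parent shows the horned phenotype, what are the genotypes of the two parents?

Observed offspring: 62 polled, 62 horned
The observed ratio simplifies to 1:1. One parent shows horned, so its genotype must be pp. A 1:1 offspring split requires the other parent to be heterozygous (Pp).
Parent genotypes: pp × Pp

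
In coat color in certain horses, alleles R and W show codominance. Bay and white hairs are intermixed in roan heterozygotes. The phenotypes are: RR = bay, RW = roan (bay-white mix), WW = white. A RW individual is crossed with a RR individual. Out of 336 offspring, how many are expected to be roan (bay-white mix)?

Punnett square for RW × RR:
Offspring genotypes: 2 RR, 2 RW
Phenotype counts: 2 bay, 2 roan (bay-white mix)
roan (bay-white mix): 2 out of 4 → fraction 1/2
Expected count = 1/2 × 336 = 168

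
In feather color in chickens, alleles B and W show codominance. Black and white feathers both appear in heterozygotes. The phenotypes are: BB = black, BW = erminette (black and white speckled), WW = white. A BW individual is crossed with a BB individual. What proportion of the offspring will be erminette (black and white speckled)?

Punnett square for BW × BB:
Offspring genotypes: 2 BB, 2 BW
Phenotype counts: 2 black, 2 erminette (black and white speckled)
erminette (black and white speckled): 2 out of 4
Probability: 2/4 = 1/2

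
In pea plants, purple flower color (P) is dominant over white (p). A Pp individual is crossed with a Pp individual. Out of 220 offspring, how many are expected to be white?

Punnett square for Pp × Pp:
Offspring genotypes: 1 PP, 2 Pp, 1 pp
purple: 3, white: 1
white: 1 out of 4 → fraction 1/4
Expected count = 1/4 × 220 = 55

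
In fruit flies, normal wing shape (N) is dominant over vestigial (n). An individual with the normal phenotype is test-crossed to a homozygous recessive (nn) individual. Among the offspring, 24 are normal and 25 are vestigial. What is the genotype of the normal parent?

Test cross: ? × nn
Offspring: 24 normal, 25 vestigial — approximately 1:1.
A 1:1 ratio in a test cross indicates the unknown parent is heterozygous (Nn).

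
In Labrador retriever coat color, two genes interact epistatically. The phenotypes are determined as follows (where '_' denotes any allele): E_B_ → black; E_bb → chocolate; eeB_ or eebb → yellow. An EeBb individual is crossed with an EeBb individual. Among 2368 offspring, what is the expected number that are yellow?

Cross: EeBb × EeBb — consider each gene separately:
E gene: Ee × Ee → 1 EE, 2 Ee, 1 ee → 3 E_ : 1 ee (out of 4)
B gene: Bb × Bb → 1 BB, 2 Bb, 1 bb → 3 B_ : 1 bb (out of 4)
Genotype classes (out of 4 × 4 = 16): E_B_ = 3×3 = 9; E_bb = 3×1 = 3; eeB_ = 1×3 = 3; eebb = 1×1 = 1
Apply the phenotype rules: E_B_ (9) → black; E_bb (3) → chocolate; eeB_ (3) + eebb (1) → yellow
Phenotype counts (out of 16): 9 black, 3 chocolate, 4 yellow
yellow: 4 out of 16 → fraction 1/4
Expected count = 1/4 × 2368 = 592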